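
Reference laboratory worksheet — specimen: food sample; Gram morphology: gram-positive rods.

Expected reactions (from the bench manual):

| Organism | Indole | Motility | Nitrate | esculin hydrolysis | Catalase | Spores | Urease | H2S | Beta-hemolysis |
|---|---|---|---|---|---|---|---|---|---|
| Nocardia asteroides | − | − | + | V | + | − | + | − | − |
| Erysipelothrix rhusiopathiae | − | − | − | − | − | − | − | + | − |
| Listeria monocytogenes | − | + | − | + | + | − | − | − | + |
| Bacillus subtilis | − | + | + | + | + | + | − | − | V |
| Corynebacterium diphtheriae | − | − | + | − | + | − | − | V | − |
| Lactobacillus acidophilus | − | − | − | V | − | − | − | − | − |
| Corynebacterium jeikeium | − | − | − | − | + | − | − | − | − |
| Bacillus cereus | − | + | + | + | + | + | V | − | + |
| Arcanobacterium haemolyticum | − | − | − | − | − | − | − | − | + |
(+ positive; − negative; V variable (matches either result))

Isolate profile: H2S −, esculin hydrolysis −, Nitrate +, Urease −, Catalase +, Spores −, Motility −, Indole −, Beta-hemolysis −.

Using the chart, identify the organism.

Indole −: all 9 remaining candidates are consistent.
esculin hydrolysis −: excludes Listeria monocytogenes, Bacillus subtilis, Bacillus cereus — 6 left.
Motility −: all 6 remaining candidates are consistent.
Nitrate +: excludes Erysipelothrix rhusiopathiae, Lactobacillus acidophilus, Corynebacterium jeikeium, Arcanobacterium haemolyticum — 2 left.
Spores −: all 2 remaining candidates are consistent.
Beta-hemolysis −: all 2 remaining candidates are consistent.
Catalase +: all 2 remaining candidates are consistent.
H2S −: all 2 remaining candidates are consistent.
Urease −: excludes Nocardia asteroides — 1 left.

Corynebacterium diphtheriae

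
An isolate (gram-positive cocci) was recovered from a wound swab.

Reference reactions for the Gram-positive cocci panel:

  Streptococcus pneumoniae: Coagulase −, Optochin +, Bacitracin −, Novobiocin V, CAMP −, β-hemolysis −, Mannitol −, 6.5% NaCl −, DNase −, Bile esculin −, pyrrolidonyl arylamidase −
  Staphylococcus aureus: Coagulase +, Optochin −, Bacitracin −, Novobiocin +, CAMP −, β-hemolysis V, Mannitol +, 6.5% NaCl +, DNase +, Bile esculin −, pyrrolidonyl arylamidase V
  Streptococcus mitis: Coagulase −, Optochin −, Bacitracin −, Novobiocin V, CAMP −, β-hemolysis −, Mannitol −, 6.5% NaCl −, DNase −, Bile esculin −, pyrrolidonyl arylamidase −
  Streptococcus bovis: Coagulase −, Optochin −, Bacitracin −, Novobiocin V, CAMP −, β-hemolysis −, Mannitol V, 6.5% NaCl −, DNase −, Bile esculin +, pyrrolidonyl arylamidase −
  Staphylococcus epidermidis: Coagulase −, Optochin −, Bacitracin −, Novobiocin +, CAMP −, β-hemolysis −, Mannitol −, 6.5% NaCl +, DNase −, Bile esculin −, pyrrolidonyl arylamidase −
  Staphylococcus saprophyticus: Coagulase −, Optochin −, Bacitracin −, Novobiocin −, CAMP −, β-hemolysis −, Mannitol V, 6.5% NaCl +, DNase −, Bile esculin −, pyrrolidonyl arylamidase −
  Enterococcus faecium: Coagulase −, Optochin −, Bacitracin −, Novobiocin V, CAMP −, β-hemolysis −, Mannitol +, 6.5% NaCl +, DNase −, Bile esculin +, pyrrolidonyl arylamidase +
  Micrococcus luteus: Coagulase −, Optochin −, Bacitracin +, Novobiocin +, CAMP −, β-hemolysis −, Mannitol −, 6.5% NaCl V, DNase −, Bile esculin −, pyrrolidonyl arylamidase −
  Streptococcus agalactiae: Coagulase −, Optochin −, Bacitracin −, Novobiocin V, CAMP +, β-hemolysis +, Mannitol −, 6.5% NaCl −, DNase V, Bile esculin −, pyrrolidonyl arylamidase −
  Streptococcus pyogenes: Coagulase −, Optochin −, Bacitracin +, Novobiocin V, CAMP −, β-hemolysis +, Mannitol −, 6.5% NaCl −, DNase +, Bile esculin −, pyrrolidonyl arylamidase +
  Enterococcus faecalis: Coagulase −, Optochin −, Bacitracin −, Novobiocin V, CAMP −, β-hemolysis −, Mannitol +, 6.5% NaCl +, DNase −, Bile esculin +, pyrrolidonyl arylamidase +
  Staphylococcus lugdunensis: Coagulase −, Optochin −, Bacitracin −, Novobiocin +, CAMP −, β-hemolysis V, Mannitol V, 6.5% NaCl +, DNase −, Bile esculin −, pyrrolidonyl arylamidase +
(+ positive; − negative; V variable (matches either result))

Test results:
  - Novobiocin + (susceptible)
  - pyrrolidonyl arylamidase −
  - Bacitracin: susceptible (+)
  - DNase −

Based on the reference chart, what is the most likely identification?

Micrococcus luteus

pyrrolidonyl arylamidase −: excludes Enterococcus faecium, Streptococcus pyogenes, Enterococcus faecalis, Staphylococcus lugdunensis — 8 left.
DNase −: excludes Staphylococcus aureus — 7 left.
Novobiocin +: excludes Staphylococcus saprophyticus — 6 left.
Bacitracin +: excludes 5 organisms — 1 left.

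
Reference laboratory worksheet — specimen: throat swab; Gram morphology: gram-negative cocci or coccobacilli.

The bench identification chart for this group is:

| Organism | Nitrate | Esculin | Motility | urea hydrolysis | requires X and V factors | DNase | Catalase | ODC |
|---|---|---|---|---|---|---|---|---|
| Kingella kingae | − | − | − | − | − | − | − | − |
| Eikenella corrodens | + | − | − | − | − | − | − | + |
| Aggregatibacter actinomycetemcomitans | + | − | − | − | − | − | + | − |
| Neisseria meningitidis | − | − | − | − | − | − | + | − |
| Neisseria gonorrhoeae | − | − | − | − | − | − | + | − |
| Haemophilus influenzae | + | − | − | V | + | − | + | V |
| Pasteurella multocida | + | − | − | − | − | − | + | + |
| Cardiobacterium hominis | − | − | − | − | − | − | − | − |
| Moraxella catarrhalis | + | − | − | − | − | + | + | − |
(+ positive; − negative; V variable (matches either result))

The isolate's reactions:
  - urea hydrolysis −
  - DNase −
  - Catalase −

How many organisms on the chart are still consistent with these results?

3

DNase −: excludes Moraxella catarrhalis — 8 left.
Catalase −: excludes 5 organisms — 3 left.
urea hydrolysis −: all 3 remaining candidates are consistent.
Still consistent: Cardiobacterium hominis, Eikenella corrodens, Kingella kingae.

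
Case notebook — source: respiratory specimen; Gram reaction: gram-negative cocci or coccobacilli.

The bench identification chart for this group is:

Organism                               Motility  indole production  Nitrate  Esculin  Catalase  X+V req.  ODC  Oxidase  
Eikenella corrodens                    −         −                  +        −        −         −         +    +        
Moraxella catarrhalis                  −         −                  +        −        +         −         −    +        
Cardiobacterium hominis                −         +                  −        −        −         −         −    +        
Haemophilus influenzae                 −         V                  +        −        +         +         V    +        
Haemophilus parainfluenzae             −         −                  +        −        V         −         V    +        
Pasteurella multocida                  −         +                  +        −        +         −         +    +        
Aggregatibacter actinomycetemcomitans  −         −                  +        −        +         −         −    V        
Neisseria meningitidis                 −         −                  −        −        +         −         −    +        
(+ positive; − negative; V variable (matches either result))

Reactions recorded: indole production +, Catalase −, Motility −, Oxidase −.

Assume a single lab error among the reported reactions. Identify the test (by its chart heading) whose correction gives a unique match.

As reported, no row in the chart matches all 4 reactions.
Reversing Catalase → still no organism matches.
Reversing Oxidase (to +) → unique match: Cardiobacterium hominis.
Reversing indole production → still no organism matches.
Reversing Motility → still no organism matches.

Oxidase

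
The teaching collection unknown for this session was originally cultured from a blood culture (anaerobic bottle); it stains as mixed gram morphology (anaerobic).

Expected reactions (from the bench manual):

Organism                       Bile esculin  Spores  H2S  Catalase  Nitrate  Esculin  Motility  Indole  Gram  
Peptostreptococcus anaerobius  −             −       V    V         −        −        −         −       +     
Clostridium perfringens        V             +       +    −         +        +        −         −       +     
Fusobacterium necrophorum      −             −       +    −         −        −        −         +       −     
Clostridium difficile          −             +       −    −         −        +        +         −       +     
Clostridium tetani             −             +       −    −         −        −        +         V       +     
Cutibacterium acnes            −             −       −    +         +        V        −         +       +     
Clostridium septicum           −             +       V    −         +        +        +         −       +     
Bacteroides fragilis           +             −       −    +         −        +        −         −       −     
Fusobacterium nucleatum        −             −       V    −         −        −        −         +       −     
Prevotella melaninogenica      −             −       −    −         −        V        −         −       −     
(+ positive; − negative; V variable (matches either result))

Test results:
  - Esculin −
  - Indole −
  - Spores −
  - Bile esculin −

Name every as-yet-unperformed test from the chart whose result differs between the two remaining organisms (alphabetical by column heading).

Gram

Esculin −: excludes Clostridium perfringens, Clostridium difficile, Clostridium septicum, Bacteroides fragilis — 6 left.
Indole −: excludes Fusobacterium necrophorum, Cutibacterium acnes, Fusobacterium nucleatum — 3 left.
Bile esculin −: all 3 remaining candidates are consistent.
Spores −: excludes Clostridium tetani — 2 left.
Two candidates remain: Peptostreptococcus anaerobius and Prevotella melaninogenica.
  H2S: V vs − — variable for at least one, does not separate.
  Catalase: V vs − — variable for at least one, does not separate.
  Nitrate: − vs − — same for both, does not separate.
  Motility: − vs − — same for both, does not separate.
  Gram: Peptostreptococcus anaerobius +, Prevotella melaninogenica − — discriminates.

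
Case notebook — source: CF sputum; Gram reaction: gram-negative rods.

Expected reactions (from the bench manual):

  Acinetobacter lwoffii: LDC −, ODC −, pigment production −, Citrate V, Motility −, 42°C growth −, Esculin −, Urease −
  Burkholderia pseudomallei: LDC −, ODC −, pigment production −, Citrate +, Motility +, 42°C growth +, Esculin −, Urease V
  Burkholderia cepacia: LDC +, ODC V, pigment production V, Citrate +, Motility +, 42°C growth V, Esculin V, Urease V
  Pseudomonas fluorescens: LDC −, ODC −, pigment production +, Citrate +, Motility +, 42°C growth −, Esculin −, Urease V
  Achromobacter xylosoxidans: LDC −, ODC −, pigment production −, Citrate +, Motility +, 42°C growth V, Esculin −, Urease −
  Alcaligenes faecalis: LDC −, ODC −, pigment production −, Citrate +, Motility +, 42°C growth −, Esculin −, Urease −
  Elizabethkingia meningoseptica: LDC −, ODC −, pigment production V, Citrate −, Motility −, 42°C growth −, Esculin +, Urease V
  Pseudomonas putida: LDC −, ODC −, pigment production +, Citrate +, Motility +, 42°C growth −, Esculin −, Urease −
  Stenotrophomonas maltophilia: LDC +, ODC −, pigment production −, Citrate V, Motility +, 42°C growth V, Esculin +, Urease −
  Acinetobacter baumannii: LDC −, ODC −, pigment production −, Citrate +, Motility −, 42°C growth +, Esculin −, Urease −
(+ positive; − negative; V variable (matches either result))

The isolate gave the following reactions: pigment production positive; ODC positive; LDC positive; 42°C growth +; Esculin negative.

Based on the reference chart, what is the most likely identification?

Burkholderia cepacia

pigment production +: excludes 6 organisms — 4 left.
Esculin −: excludes Elizabethkingia meningoseptica — 3 left.
LDC +: excludes Pseudomonas fluorescens, Pseudomonas putida — 1 left.
42°C growth +: the one remaining candidate is consistent.
ODC +: the one remaining candidate is consistent.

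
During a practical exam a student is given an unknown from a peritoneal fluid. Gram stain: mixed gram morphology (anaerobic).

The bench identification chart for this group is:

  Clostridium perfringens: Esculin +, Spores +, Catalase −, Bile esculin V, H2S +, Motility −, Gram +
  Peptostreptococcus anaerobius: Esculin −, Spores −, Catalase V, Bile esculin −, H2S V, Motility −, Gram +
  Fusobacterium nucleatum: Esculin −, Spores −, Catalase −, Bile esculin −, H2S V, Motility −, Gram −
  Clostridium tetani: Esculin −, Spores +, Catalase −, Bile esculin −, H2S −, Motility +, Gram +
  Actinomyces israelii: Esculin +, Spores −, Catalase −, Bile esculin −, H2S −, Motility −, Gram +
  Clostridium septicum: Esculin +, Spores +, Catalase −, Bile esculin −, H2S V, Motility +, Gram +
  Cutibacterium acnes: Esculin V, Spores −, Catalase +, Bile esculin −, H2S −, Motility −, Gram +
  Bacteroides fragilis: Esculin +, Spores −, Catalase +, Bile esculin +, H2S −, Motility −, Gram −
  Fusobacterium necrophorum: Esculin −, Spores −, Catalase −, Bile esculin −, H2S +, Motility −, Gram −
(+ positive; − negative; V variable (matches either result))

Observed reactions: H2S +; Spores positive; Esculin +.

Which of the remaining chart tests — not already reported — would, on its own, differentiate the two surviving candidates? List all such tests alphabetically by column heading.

Motility

H2S +: excludes Clostridium tetani, Actinomyces israelii, Cutibacterium acnes, Bacteroides fragilis — 5 left.
Spores +: excludes Peptostreptococcus anaerobius, Fusobacterium nucleatum, Fusobacterium necrophorum — 2 left.
Esculin +: all 2 remaining candidates are consistent.
Two candidates remain: Clostridium perfringens and Clostridium septicum.
  Catalase: − vs − — same for both, does not separate.
  Bile esculin: V vs − — variable for at least one, does not separate.
  Motility: Clostridium perfringens −, Clostridium septicum + — discriminates.
  Gram: + vs + — same for both, does not separate.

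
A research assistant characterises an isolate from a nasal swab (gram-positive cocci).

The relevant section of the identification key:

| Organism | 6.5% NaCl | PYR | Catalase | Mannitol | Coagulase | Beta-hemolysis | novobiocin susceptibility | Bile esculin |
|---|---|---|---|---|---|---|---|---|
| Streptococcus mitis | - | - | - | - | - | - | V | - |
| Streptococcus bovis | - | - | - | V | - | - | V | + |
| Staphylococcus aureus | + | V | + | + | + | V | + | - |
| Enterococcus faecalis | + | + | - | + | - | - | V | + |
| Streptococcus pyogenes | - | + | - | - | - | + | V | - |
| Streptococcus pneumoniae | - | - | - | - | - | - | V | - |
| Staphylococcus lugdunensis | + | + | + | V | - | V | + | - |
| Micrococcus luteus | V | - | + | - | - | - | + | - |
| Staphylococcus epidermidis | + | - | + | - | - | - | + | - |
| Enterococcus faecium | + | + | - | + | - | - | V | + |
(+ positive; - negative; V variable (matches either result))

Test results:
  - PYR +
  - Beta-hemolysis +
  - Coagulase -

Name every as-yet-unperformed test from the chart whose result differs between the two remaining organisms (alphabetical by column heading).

6.5% NaCl, Catalase

Coagulase -: excludes Staphylococcus aureus — 9 left.
PYR +: excludes 5 organisms — 4 left.
Beta-hemolysis +: excludes Enterococcus faecalis, Enterococcus faecium — 2 left.
Two candidates remain: Staphylococcus lugdunensis and Streptococcus pyogenes.
  6.5% NaCl: Staphylococcus lugdunensis +, Streptococcus pyogenes - — discriminates.
  Catalase: Staphylococcus lugdunensis +, Streptococcus pyogenes - — discriminates.
  Mannitol: V vs - — variable for at least one, does not separate.
  novobiocin susceptibility: + vs V — variable for at least one, does not separate.
  Bile esculin: - vs - — same for both, does not separate.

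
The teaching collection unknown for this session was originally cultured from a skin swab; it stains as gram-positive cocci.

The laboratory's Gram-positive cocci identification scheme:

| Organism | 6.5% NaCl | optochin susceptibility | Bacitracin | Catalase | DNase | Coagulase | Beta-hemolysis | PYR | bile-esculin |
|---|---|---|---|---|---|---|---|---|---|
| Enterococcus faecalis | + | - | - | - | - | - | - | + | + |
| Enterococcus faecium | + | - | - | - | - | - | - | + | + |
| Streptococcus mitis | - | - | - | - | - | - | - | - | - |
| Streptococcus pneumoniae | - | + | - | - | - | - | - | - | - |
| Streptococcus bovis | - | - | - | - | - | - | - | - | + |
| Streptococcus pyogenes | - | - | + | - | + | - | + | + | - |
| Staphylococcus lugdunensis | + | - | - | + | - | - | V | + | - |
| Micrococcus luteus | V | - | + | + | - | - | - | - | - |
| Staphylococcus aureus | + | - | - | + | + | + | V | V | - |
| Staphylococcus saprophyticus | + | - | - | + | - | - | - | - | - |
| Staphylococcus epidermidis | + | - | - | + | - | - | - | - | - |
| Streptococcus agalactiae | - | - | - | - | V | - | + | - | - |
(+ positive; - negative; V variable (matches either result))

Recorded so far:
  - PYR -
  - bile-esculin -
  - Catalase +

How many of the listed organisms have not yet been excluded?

4

bile-esculin -: excludes Enterococcus faecalis, Enterococcus faecium, Streptococcus bovis — 9 left.
Catalase +: excludes Streptococcus mitis, Streptococcus pneumoniae, Streptococcus pyogenes, Streptococcus agalactiae — 5 left.
PYR -: excludes Staphylococcus lugdunensis — 4 left.
Still consistent: Micrococcus luteus, Staphylococcus aureus, Staphylococcus epidermidis, Staphylococcus saprophyticus.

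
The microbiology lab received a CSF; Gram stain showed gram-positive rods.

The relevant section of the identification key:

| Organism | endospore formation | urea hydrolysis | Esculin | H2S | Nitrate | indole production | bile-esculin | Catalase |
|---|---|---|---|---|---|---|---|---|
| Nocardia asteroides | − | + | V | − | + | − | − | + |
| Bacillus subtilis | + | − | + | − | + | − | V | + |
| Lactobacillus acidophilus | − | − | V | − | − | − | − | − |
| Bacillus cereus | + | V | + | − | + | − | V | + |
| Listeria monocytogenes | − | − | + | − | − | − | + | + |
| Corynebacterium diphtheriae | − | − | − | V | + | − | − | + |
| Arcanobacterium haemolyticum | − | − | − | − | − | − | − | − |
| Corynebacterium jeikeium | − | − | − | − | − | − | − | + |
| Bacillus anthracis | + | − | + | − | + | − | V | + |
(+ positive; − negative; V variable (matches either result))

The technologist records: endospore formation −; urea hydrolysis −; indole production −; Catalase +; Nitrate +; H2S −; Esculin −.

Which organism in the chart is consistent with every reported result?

Corynebacterium diphtheriae

indole production −: all 9 remaining candidates are consistent.
Nitrate +: excludes Lactobacillus acidophilus, Listeria monocytogenes, Arcanobacterium haemolyticum, Corynebacterium jeikeium — 5 left.
Catalase +: all 5 remaining candidates are consistent.
H2S −: all 5 remaining candidates are consistent.
urea hydrolysis −: excludes Nocardia asteroides — 4 left.
endospore formation −: excludes Bacillus subtilis, Bacillus cereus, Bacillus anthracis — 1 left.
Esculin −: the one remaining candidate is consistent.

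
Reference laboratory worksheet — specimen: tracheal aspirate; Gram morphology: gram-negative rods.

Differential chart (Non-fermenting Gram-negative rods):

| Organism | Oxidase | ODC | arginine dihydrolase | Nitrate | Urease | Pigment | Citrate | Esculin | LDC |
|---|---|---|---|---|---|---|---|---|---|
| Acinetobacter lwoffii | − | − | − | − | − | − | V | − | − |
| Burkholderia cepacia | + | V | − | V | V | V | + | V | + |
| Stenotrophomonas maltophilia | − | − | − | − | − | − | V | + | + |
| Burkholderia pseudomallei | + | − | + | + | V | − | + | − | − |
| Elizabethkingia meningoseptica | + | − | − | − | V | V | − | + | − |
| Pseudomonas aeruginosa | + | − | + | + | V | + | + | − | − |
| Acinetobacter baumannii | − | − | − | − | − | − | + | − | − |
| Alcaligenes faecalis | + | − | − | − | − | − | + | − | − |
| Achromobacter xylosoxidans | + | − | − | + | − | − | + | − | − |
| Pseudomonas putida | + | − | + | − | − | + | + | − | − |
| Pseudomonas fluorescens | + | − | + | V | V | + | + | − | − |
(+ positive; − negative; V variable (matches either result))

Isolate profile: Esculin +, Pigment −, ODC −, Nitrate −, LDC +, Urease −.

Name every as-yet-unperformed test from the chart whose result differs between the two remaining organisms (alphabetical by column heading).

Urease −: all 11 remaining candidates are consistent.
ODC −: all 11 remaining candidates are consistent.
Nitrate −: excludes Burkholderia pseudomallei, Pseudomonas aeruginosa, Achromobacter xylosoxidans — 8 left.
Esculin +: excludes 5 organisms — 3 left.
Pigment −: all 3 remaining candidates are consistent.
LDC +: excludes Elizabethkingia meningoseptica — 2 left.
Two candidates remain: Burkholderia cepacia and Stenotrophomonas maltophilia.
  Oxidase: Burkholderia cepacia +, Stenotrophomonas maltophilia − — discriminates.
  arginine dihydrolase: − vs − — same for both, does not separate.
  Citrate: + vs V — variable for at least one, does not separate.

Oxidase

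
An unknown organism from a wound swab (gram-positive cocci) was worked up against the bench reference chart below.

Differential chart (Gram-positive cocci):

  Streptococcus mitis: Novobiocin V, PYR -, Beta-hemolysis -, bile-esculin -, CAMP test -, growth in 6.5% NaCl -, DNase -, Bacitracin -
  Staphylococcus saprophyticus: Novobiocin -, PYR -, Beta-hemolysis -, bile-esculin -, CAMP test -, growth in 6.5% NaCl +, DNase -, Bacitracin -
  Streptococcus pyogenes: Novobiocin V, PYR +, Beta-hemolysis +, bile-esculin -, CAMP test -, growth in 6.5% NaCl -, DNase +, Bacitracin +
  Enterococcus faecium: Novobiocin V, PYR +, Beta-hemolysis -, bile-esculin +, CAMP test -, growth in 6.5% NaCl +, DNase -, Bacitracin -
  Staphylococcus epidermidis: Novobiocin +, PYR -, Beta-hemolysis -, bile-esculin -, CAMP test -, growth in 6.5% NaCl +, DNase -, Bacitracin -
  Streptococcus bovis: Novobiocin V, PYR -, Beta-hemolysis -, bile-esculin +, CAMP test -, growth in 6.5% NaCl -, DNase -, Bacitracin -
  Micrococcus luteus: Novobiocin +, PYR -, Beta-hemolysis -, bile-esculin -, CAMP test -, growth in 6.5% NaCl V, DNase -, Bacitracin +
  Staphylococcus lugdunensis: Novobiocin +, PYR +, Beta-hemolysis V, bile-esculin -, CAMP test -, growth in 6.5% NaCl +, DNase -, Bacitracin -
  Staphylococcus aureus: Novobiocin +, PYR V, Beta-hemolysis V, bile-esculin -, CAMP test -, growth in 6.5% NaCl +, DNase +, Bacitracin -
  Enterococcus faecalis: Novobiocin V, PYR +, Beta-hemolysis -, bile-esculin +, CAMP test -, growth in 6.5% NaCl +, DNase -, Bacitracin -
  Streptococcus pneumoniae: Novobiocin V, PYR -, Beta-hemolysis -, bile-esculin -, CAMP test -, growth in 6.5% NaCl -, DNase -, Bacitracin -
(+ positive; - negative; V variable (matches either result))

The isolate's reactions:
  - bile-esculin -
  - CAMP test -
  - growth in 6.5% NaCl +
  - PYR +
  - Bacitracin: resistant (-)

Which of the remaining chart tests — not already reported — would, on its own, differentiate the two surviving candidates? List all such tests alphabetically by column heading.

DNase

CAMP test -: all 11 remaining candidates are consistent.
growth in 6.5% NaCl +: excludes Streptococcus mitis, Streptococcus pyogenes, Streptococcus bovis, Streptococcus pneumoniae — 7 left.
Bacitracin -: excludes Micrococcus luteus — 6 left.
PYR +: excludes Staphylococcus saprophyticus, Staphylococcus epidermidis — 4 left.
bile-esculin -: excludes Enterococcus faecium, Enterococcus faecalis — 2 left.
Two candidates remain: Staphylococcus aureus and Staphylococcus lugdunensis.
  Novobiocin: + vs + — same for both, does not separate.
  Beta-hemolysis: V vs V — variable for at least one, does not separate.
  DNase: Staphylococcus aureus +, Staphylococcus lugdunensis - — discriminates.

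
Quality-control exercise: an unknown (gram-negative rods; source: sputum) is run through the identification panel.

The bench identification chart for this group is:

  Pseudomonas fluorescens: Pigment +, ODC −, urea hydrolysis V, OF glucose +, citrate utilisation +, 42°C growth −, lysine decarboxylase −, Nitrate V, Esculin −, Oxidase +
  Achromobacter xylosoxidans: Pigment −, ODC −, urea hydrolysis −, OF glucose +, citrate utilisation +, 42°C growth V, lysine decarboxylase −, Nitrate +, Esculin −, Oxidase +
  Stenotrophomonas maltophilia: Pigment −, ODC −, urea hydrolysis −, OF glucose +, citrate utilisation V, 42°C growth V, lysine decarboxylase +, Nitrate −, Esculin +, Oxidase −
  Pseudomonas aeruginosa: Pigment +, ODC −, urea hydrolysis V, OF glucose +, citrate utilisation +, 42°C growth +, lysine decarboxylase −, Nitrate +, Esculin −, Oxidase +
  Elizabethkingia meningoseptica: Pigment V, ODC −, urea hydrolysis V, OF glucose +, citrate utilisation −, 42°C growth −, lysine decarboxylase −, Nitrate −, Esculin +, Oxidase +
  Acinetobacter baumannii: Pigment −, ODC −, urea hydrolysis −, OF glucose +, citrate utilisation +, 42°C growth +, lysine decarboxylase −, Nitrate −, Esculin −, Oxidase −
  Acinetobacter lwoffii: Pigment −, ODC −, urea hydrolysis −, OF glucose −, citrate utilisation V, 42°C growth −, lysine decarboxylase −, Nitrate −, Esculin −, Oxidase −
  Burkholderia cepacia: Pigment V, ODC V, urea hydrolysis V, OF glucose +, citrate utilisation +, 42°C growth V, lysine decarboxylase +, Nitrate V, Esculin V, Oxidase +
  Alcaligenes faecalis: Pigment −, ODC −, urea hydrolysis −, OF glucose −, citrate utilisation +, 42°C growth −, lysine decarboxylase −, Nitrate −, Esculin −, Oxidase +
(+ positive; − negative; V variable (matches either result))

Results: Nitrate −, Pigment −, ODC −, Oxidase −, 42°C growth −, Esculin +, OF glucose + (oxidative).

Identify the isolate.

Stenotrophomonas maltophilia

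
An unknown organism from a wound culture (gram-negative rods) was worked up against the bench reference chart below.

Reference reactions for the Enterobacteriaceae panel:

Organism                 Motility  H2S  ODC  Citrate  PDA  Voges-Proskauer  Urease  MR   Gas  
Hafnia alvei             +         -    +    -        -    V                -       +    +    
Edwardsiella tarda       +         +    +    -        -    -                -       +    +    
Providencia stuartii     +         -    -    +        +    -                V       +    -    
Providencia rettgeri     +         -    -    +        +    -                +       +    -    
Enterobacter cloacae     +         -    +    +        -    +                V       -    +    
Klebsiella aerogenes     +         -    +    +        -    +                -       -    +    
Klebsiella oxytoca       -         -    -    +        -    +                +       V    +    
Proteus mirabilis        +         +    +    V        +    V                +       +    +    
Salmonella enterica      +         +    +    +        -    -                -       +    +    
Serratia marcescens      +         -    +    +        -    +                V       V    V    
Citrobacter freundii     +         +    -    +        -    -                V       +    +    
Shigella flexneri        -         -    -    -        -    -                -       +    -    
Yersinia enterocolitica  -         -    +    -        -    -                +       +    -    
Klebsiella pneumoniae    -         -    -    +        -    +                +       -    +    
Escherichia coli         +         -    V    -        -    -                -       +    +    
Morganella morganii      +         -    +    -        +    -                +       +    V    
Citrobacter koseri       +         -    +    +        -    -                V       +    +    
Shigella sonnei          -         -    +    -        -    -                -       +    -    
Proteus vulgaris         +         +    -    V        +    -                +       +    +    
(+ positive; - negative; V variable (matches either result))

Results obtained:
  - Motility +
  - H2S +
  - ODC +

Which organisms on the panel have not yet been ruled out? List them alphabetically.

ODC +: excludes 7 organisms — 12 left.
H2S +: excludes 9 organisms — 3 left.
Motility +: all 3 remaining candidates are consistent.

Edwardsiella tarda, Proteus mirabilis, Salmonella enterica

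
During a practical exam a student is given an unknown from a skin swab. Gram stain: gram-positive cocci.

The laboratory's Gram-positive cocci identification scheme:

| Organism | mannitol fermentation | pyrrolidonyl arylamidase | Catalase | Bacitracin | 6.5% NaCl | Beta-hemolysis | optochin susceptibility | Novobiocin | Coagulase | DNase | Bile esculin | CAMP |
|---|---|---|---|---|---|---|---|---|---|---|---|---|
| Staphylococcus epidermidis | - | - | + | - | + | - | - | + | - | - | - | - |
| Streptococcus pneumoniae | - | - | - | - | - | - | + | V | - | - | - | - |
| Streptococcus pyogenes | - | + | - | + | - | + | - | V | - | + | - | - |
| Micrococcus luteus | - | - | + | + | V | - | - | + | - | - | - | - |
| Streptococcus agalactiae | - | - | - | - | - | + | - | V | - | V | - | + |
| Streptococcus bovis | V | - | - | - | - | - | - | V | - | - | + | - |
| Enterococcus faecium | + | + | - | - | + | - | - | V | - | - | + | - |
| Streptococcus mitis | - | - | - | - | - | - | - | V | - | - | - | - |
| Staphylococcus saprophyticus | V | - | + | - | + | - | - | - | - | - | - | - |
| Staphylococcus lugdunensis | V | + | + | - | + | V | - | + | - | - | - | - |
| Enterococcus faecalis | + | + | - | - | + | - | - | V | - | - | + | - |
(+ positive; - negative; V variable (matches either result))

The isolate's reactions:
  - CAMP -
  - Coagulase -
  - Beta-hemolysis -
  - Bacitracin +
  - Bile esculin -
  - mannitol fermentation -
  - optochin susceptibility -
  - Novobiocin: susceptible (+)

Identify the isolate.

Bacitracin +: excludes 9 organisms — 2 left.
mannitol fermentation -: all 2 remaining candidates are consistent.
CAMP -: all 2 remaining candidates are consistent.
Beta-hemolysis -: excludes Streptococcus pyogenes — 1 left.
Coagulase -: the one remaining candidate is consistent.
Novobiocin +: the one remaining candidate is consistent.
optochin susceptibility -: the one remaining candidate is consistent.
Bile esculin -: the one remaining candidate is consistent.

Micrococcus luteus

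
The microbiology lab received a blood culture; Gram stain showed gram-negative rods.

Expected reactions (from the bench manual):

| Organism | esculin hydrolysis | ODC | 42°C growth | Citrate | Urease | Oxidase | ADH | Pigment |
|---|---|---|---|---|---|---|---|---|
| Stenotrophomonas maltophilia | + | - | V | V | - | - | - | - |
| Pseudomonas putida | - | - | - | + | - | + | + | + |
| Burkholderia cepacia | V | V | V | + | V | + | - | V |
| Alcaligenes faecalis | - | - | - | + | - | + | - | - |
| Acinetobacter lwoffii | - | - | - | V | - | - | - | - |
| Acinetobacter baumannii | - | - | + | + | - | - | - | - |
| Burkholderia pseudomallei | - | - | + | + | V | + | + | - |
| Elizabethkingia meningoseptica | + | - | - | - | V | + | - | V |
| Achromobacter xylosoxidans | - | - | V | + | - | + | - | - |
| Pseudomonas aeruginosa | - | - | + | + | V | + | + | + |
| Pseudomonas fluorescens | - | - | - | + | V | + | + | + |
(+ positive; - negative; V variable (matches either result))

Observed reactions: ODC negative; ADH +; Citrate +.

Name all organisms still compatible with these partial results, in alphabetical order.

ADH +: excludes 7 organisms — 4 left.
Citrate +: all 4 remaining candidates are consistent.
ODC -: all 4 remaining candidates are consistent.

Burkholderia pseudomallei, Pseudomonas aeruginosa, Pseudomonas fluorescens, Pseudomonas putida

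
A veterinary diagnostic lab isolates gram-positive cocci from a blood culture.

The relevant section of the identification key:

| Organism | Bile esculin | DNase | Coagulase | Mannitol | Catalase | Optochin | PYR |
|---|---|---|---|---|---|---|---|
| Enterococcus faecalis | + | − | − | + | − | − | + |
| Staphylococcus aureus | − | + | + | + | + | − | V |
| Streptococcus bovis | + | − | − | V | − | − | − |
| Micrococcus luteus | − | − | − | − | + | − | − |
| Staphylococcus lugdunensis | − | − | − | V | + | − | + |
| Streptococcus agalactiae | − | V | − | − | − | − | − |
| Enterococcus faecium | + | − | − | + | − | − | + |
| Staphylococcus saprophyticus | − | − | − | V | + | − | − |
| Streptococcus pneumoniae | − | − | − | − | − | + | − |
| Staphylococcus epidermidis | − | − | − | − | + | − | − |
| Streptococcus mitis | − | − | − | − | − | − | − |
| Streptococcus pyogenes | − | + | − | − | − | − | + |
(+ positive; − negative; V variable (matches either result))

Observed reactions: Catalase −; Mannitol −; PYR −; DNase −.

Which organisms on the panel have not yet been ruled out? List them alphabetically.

DNase −: excludes Staphylococcus aureus, Streptococcus pyogenes — 10 left.
Mannitol −: excludes Enterococcus faecalis, Enterococcus faecium — 8 left.
PYR −: excludes Staphylococcus lugdunensis — 7 left.
Catalase −: excludes Micrococcus luteus, Staphylococcus saprophyticus, Staphylococcus epidermidis — 4 left.

Streptococcus agalactiae, Streptococcus bovis, Streptococcus mitis, Streptococcus pneumoniae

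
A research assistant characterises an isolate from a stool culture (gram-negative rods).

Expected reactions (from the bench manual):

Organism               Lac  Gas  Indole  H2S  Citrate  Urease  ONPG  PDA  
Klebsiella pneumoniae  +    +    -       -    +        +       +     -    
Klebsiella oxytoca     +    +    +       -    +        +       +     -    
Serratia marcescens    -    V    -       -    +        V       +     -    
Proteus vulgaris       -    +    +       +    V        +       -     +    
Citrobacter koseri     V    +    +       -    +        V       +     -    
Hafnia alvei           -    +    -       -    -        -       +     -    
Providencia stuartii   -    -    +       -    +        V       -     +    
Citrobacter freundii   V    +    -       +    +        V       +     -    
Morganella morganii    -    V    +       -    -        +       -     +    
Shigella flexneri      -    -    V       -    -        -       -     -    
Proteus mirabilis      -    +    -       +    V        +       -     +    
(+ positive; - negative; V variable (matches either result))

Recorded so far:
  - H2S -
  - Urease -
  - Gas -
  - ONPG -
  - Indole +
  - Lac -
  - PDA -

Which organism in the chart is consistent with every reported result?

Shigella flexneri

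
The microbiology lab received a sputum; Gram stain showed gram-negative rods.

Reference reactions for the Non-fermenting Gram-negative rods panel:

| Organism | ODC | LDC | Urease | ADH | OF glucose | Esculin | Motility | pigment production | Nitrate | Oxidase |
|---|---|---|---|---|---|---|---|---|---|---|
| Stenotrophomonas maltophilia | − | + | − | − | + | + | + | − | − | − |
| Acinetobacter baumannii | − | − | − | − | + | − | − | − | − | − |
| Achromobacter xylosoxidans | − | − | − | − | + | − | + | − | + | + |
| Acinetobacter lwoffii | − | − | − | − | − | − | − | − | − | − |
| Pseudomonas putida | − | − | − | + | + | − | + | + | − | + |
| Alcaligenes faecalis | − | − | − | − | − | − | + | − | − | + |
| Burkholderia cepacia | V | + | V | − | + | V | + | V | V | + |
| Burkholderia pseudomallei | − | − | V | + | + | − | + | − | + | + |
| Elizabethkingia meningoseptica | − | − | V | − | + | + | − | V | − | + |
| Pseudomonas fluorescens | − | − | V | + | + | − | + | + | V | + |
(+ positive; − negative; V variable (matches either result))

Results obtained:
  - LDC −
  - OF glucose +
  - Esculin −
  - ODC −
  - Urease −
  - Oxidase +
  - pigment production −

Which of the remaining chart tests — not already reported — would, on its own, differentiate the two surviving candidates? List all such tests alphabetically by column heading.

ADH

ODC −: all 10 remaining candidates are consistent.
OF glucose +: excludes Acinetobacter lwoffii, Alcaligenes faecalis — 8 left.
pigment production −: excludes Pseudomonas putida, Pseudomonas fluorescens — 6 left.
Oxidase +: excludes Stenotrophomonas maltophilia, Acinetobacter baumannii — 4 left.
LDC −: excludes Burkholderia cepacia — 3 left.
Urease −: all 3 remaining candidates are consistent.
Esculin −: excludes Elizabethkingia meningoseptica — 2 left.
Two candidates remain: Achromobacter xylosoxidans and Burkholderia pseudomallei.
  ADH: Achromobacter xylosoxidans −, Burkholderia pseudomallei + — discriminates.
  Motility: + vs + — same for both, does not separate.
  Nitrate: + vs + — same for both, does not separate.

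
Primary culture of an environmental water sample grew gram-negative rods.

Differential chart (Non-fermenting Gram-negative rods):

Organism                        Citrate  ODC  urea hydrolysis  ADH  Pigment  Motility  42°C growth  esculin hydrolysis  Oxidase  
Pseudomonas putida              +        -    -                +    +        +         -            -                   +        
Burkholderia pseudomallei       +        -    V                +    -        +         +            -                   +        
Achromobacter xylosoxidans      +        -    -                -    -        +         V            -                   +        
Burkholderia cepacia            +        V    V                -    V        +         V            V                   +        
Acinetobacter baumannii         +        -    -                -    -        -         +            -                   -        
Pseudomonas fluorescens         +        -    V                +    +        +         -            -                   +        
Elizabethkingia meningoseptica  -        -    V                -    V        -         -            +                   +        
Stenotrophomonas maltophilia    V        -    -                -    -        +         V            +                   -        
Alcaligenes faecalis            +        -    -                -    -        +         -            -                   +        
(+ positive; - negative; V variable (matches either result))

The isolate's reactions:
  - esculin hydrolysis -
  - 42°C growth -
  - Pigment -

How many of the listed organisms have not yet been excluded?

3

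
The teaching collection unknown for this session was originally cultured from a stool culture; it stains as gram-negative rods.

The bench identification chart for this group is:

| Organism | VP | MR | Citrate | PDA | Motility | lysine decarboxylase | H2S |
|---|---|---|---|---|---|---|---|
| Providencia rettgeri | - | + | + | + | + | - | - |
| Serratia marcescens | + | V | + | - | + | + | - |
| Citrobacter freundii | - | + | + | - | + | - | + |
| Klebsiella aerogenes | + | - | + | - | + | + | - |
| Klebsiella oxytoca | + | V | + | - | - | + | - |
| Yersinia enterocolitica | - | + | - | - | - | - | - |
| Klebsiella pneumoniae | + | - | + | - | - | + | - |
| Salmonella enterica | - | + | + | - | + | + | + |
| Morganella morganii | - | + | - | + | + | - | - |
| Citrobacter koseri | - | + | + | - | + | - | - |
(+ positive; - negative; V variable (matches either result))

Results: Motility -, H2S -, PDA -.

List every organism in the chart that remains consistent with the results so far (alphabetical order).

PDA -: excludes Providencia rettgeri, Morganella morganii — 8 left.
H2S -: excludes Citrobacter freundii, Salmonella enterica — 6 left.
Motility -: excludes Serratia marcescens, Klebsiella aerogenes, Citrobacter koseri — 3 left.

Klebsiella oxytoca, Klebsiella pneumoniae, Yersinia enterocolitica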